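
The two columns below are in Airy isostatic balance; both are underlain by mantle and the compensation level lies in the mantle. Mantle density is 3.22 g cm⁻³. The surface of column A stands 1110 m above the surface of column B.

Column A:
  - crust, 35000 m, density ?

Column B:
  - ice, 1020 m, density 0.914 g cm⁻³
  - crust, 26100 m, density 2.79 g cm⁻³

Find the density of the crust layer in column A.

Take the compensation level at the base of the deeper column (depth z_c below the surface of column A) and equate Σ ρ_i t_i down to z_c; mantle fills any gap and the z_c terms cancel.
Column A: 35000×ρ + (z_c − 35000)×3.22
Column B: 1110×0 + 1020×0.914 + 26100×2.79 + (z_c − 1110 − 27120)×3.22
The z_c×3.22 term appears on both sides and cancels. Collect the known terms of each column as K = Σ(ρt)_known − 3.22 × (depth of known layers): K_A = 0 − 3.22×35000 = −112700; K_B = 73751.28 − 3.22×(1110 + 27120) = −17149.32.
Balance: K_A + 35000×ρ = K_B, so ρ = (K_B − K_A)/35000 = 95550.7/35000 = 2.73 g cm⁻³.

2.73 g cm⁻³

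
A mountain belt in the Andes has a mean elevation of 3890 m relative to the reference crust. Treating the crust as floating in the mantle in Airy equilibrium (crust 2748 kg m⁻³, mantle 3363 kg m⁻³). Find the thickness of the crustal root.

Balancing pressure at the compensation depth: the weight of the topography is balanced by the buoyancy of the root, ρ_c h = (ρ_m − ρ_c) r.
r = h · ρ_c / (ρ_m − ρ_c) = 3890 m × 2748 / (3363 − 2748) = 17400 m.

17400 m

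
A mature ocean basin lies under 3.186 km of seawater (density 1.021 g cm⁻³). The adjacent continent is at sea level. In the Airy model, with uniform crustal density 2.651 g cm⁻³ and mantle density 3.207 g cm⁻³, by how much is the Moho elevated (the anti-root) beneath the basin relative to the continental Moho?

Equating mass per unit area of the two columns: replacing crust with seawater at the top is compensated by replacing crust with mantle at the base: d (ρ_c − ρ_w) = a (ρ_m − ρ_c).
a = d (ρ_c − ρ_w)/(ρ_m − ρ_c) = 3.186 km × 1.63/0.556 = 9.34 km.

9.34 km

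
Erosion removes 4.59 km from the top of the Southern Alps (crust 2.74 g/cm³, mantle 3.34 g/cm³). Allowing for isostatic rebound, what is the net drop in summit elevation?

Rebound u = e ρ_c/ρ_m = 4.59 km × 2.74/3.34 = 3.765 km.
Net surface drop = e − u = 4.59 km − 3.765 km = e (ρ_m − ρ_c)/ρ_m = 0.825 km.

0.825 km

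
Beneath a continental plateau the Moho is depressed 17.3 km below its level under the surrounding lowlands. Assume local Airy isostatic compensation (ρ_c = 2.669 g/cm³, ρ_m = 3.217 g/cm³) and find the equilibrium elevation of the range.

Isostatic balance requires: ρ_c h = (ρ_m − ρ_c) r.
h = r (ρ_m − ρ_c) / ρ_c = 17.3 km × (3.217 − 2.669) / 2.669 = 3.55 km.

3.55 km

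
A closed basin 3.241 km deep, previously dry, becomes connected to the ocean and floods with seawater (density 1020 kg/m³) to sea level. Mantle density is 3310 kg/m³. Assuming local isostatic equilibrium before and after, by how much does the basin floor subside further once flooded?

1.44 km

After flooding the water column is d + s deep. Its weight must equal the weight of mantle displaced by the extra subsidence s: (d + s) ρ_w = s ρ_m.
s = d ρ_w / (ρ_m − ρ_w) = 3.241 km × 1020/(3310 − 1020) = 1.44 km.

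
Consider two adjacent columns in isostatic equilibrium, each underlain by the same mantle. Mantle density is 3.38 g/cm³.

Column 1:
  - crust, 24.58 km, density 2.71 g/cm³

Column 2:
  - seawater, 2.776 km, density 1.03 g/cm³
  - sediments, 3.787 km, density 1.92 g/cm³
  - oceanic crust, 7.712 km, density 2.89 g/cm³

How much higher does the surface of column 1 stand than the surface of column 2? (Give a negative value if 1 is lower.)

0.188 km

For any compensation level in the mantle, the mantle terms cancel and isostasy reduces to e = (Σt_1 − Σt_2) − (Σ(ρt)_1 − Σ(ρt)_2) / ρ_m.
Σt_1 = 24.58 km; Σt_2 = 14.275 km; Σ(ρt)_1 = 66.6118; Σ(ρt)_2 = 32.418 (in km·g/cm³).
e = (24.58 − 14.275) − (66.6118 − 32.418) / 3.38 = 0.188 km.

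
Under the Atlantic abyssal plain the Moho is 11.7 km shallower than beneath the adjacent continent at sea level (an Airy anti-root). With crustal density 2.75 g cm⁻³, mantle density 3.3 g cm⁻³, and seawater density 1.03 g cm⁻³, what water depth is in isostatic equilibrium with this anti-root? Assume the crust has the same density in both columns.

3.74 km

Replacing a thickness d of crust by seawater at the top must be balanced by replacing crust with mantle at the base: d (ρ_c − ρ_w) = a (ρ_m − ρ_c).
d = a (ρ_m − ρ_c)/(ρ_c − ρ_w) = 11.7 km × 0.55/1.72 = 3.74 km.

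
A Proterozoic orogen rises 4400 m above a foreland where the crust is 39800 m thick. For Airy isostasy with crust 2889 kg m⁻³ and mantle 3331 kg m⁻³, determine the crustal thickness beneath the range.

Root depth r = h ρ_c / (ρ_m − ρ_c) = 4400 m × 2889 / 442 = 28760 m.
Total thickness = T + h + r = 39800 m + 4400 m + 28760 m = 73000 m.

73000 m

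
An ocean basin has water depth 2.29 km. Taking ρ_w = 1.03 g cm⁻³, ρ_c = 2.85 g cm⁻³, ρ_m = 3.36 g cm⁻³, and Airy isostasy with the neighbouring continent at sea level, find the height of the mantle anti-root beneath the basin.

Isostatic balance requires: replacing crust with seawater at the top is compensated by replacing crust with mantle at the base: d (ρ_c − ρ_w) = a (ρ_m − ρ_c).
a = d (ρ_c − ρ_w)/(ρ_m − ρ_c) = 2.29 km × 1.82/0.51 = 8.17 km.

8.17 km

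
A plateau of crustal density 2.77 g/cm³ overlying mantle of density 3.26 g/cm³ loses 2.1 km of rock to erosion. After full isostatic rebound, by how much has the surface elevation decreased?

0.316 km

Rebound u = e ρ_c/ρ_m = 2.1 km × 2.77/3.26 = 1.784 km.
Net surface drop = e − u = 2.1 km − 1.784 km = e (ρ_m − ρ_c)/ρ_m = 0.316 km.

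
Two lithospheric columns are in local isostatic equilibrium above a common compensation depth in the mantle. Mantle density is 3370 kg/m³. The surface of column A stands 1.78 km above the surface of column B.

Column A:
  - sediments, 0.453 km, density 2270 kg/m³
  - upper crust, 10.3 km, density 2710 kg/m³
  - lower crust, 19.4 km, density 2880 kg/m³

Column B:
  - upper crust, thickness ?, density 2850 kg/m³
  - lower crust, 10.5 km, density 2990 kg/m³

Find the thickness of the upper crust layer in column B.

13.1 km

Take the compensation level at the base of the deeper column (depth z_c below the surface of column A) and equate Σ ρ_i t_i down to z_c; mantle fills any gap and the z_c terms cancel.
Column A: 0.453×2270 + 10.3×2710 + 19.4×2880 + (z_c − 30.153)×3370
Column B: 1.78×0 + x×2850 + 10.5×2990 + (z_c − 1.78 − 10.5 − x)×3370
The z_c×3370 term appears on both sides and cancels. Collect the known terms of each column as K = Σ(ρt)_known − 3370 × (depth of known layers): K_A = 84813.31 − 3370×30.153 = −16802.3; K_B = 31395 − 3370×(1.78 + 10.5) = −9988.6.
Balance: K_A = K_B − x×(3370 − 2850), so x = (K_B − K_A)/(3370 − 2850) = 6813.7/520 = 13.1 km.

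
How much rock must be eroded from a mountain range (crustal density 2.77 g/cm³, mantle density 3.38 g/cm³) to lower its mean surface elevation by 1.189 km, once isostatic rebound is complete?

Net drop Δ = e − u = e − e ρ_c/ρ_m = e (ρ_m − ρ_c)/ρ_m.
e = Δ ρ_m/(ρ_m − ρ_c) = 1.189 km × 3.38/0.61 = 6.59 km.

6.59 km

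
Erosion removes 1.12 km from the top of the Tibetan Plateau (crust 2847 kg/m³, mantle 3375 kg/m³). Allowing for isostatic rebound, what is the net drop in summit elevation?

0.175 km

Rebound u = e ρ_c/ρ_m = 1.12 km × 2847/3375 = 0.9448 km.
Net surface drop = e − u = 1.12 km − 0.9448 km = e (ρ_m − ρ_c)/ρ_m = 0.175 km.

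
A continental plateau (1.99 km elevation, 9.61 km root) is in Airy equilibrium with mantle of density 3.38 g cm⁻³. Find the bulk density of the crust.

2.8 g cm⁻³

ρ_c h = (ρ_m − ρ_c) r → ρ_c (h + r) = ρ_m r → ρ_c = ρ_m r / (h + r).
ρ_c = 3.38 × 9.61 km / (1.99 km + 9.61 km) = 2.8 g cm⁻³.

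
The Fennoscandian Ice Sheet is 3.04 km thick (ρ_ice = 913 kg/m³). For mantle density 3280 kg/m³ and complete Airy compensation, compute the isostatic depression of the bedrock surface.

0.846 km

Isostatic balance requires: the ice load ρ_ice t is balanced by mantle displaced below, ρ_m s.
s = t ρ_ice / ρ_m = 3.04 km × 913/3280 = 0.846 km.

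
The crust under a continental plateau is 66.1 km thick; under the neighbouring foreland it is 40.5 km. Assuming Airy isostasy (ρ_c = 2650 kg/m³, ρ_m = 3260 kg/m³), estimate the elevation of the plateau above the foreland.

4.79 km

Excess crust Δ = 66.1 km − 40.5 km = 25.6 km, split between elevation h and root r with h + r = Δ.
Airy balance ρ_c h = (ρ_m − ρ_c) r gives r = h ρ_c/(ρ_m − ρ_c), so h (1 + ρ_c/(ρ_m − ρ_c)) = Δ, i.e. h = Δ (ρ_m − ρ_c)/ρ_m.
h = 25.6 km × 610/3260 = 4.79 km.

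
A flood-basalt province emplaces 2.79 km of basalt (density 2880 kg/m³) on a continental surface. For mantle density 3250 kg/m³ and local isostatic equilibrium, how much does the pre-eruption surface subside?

Subaerial loading: s = t ρ_load / ρ_m.
s = 2.79 km × 2880/3250 = 2.47 km.

2.47 km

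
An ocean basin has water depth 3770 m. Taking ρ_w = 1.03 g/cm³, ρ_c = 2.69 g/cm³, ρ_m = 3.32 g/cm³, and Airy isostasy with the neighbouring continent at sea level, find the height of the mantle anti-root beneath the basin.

By Archimedes' principle applied to the lithosphere: replacing crust with seawater at the top is compensated by replacing crust with mantle at the base: d (ρ_c − ρ_w) = a (ρ_m − ρ_c).
a = d (ρ_c − ρ_w)/(ρ_m − ρ_c) = 3770 m × 1.66/0.63 = 9930 m.

9930 m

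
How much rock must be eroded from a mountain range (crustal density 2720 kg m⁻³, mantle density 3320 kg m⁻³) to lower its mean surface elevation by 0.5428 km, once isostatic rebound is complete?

3 km

Net drop Δ = e − u = e − e ρ_c/ρ_m = e (ρ_m − ρ_c)/ρ_m.
e = Δ ρ_m/(ρ_m − ρ_c) = 0.5428 km × 3320/600 = 3 km.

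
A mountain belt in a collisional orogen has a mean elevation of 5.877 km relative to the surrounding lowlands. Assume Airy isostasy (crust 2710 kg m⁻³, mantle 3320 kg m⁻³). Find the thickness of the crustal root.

26.1 km

Equating mass per unit area of the two columns: the weight of the topography is balanced by the buoyancy of the root, ρ_c h = (ρ_m − ρ_c) r.
r = h · ρ_c / (ρ_m − ρ_c) = 5.877 km × 2710 / (3320 − 2710) = 26.1 km.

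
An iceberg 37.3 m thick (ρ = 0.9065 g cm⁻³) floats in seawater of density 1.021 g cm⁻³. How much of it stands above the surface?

Floating equilibrium: submerged depth d = t ρ_obj/ρ_fluid = 37.3 m × 0.9065/1.021 = 33.12 m.
Freeboard = t − d = 37.3 m − 33.12 m = 4.18 m.

4.18 m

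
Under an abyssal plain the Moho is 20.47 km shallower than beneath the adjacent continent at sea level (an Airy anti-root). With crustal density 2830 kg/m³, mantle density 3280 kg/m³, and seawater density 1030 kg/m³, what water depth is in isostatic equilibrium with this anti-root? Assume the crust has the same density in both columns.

5.12 km

Replacing a thickness d of crust by seawater at the top must be balanced by replacing crust with mantle at the base: d (ρ_c − ρ_w) = a (ρ_m − ρ_c).
d = a (ρ_m − ρ_c)/(ρ_c − ρ_w) = 20.47 km × 450/1800 = 5.12 km.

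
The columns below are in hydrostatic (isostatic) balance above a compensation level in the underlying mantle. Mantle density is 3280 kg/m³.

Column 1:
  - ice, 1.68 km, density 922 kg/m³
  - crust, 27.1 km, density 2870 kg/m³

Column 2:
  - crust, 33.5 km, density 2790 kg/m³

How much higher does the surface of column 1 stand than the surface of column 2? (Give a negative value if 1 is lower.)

−0.409 km

For any compensation level in the mantle, the mantle terms cancel and isostasy reduces to e = (Σt_1 − Σt_2) − (Σ(ρt)_1 − Σ(ρt)_2) / ρ_m.
Σt_1 = 28.78 km; Σt_2 = 33.5 km; Σ(ρt)_1 = 79325.96; Σ(ρt)_2 = 93465 (in km·kg/m³).
e = (28.78 − 33.5) − (79325.96 − 93465) / 3280 = −0.409 km.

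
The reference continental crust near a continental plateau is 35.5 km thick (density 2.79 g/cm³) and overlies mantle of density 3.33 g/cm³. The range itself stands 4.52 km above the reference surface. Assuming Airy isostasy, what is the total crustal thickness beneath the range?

Root depth r = h ρ_c / (ρ_m − ρ_c) = 4.52 km × 2.79 / 0.54 = 23.35 km.
Total thickness = T + h + r = 35.5 km + 4.52 km + 23.35 km = 63.4 km.

63.4 km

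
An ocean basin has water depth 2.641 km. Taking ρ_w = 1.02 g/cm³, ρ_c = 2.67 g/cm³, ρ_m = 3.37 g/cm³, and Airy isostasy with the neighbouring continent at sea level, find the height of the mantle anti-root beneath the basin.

In Airy isostatic equilibrium: replacing crust with seawater at the top is compensated by replacing crust with mantle at the base: d (ρ_c − ρ_w) = a (ρ_m − ρ_c).
a = d (ρ_c − ρ_w)/(ρ_m − ρ_c) = 2.641 km × 1.65/0.7 = 6.23 km.

6.23 km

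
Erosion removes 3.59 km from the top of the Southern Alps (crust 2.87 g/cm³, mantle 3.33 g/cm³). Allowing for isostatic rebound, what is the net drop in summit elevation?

0.496 km

Rebound u = e ρ_c/ρ_m = 3.59 km × 2.87/3.33 = 3.094 km.
Net surface drop = e − u = 3.59 km − 3.094 km = e (ρ_m − ρ_c)/ρ_m = 0.496 km.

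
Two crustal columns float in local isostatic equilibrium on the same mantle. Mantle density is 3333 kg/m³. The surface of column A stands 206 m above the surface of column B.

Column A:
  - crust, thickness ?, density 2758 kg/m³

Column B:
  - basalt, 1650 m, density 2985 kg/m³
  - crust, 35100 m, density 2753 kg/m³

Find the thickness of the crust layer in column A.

37600 m

Take the compensation level at the base of the deeper column (depth z_c below the surface of column A) and equate Σ ρ_i t_i down to z_c; mantle fills any gap and the z_c terms cancel.
Column A: x×2758 + (z_c − 0 − x)×3333
Column B: 206×0 + 1650×2985 + 35100×2753 + (z_c − 206 − 36750)×3333
The z_c×3333 term appears on both sides and cancels. Collect the known terms of each column as K = Σ(ρt)_known − 3333 × (depth of known layers): K_A = 0 − 3333×0 = 0; K_B = 101555550 − 3333×(206 + 36750) = −21618798.
Balance: K_A − x×(3333 − 2758) = K_B, so x = (K_A − K_B)/(3333 − 2758) = 21618800/575 = 37600 m.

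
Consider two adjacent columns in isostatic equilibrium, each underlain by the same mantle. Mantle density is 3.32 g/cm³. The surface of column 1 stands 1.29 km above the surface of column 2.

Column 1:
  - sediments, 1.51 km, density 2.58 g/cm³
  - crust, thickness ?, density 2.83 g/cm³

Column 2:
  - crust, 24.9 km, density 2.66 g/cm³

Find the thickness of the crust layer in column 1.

Take the compensation level at the base of the deeper column (depth z_c below the surface of column 1) and equate Σ ρ_i t_i down to z_c; mantle fills any gap and the z_c terms cancel.
Column 1: 1.51×2.58 + x×2.83 + (z_c − 1.51 − x)×3.32
Column 2: 1.29×0 + 24.9×2.66 + (z_c − 1.29 − 24.9)×3.32
The z_c×3.32 term appears on both sides and cancels. Collect the known terms of each column as K = Σ(ρt)_known − 3.32 × (depth of known layers): K_1 = 3.8958 − 3.32×1.51 = −1.1174; K_2 = 66.234 − 3.32×(1.29 + 24.9) = −20.7168.
Balance: K_1 − x×(3.32 − 2.83) = K_2, so x = (K_1 − K_2)/(3.32 − 2.83) = 19.5994/0.49 = 40 km.

40 km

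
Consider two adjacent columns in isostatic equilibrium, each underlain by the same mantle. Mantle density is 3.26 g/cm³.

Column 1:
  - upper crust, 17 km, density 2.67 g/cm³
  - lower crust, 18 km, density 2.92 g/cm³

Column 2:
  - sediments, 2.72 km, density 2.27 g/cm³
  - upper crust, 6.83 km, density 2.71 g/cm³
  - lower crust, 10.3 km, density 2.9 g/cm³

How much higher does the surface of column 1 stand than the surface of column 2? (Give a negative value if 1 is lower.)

1.84 km

For any compensation level in the mantle, the mantle terms cancel and isostasy reduces to e = (Σt_1 − Σt_2) − (Σ(ρt)_1 − Σ(ρt)_2) / ρ_m.
Σt_1 = 35 km; Σt_2 = 19.85 km; Σ(ρt)_1 = 97.95; Σ(ρt)_2 = 54.5537 (in km·g/cm³).
e = (35 − 19.85) − (97.95 − 54.5537) / 3.26 = 1.84 km.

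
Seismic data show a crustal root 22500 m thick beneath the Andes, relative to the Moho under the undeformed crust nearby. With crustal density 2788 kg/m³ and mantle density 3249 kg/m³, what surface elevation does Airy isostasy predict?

Equating mass per unit area of the two columns: ρ_c h = (ρ_m − ρ_c) r.
h = r (ρ_m − ρ_c) / ρ_c = 22500 m × (3249 − 2788) / 2788 = 3720 m.

3720 m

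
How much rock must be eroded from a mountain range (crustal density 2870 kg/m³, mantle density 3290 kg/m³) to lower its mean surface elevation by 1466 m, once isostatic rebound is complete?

Net drop Δ = e − u = e − e ρ_c/ρ_m = e (ρ_m − ρ_c)/ρ_m.
e = Δ ρ_m/(ρ_m − ρ_c) = 1466 m × 3290/420 = 11500 m.

11500 m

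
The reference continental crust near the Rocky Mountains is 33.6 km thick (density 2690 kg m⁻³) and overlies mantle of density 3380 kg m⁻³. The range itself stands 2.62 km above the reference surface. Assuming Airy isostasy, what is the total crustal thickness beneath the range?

46.4 km

Root depth r = h ρ_c / (ρ_m − ρ_c) = 2.62 km × 2690 / 690 = 10.21 km.
Total thickness = T + h + r = 33.6 km + 2.62 km + 10.21 km = 46.4 km.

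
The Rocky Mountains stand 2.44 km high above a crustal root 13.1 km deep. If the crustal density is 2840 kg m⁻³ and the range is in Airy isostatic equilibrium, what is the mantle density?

3370 kg m⁻³

Airy balance: ρ_c h = (ρ_m − ρ_c) r → ρ_m = ρ_c (1 + h/r).
ρ_m = 2840 × (1 + 2.44 km/13.1 km) = 3370 kg m⁻³.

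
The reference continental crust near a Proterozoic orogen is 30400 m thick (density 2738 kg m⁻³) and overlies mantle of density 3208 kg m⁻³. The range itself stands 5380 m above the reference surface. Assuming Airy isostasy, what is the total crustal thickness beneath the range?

67100 m

Root depth r = h ρ_c / (ρ_m − ρ_c) = 5380 m × 2738 / 470 = 31340 m.
Total thickness = T + h + r = 30400 m + 5380 m + 31340 m = 67100 m.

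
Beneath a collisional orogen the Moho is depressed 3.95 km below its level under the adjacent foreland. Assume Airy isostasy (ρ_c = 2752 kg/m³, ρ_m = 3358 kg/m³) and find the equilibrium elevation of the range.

By Archimedes' principle applied to the lithosphere: ρ_c h = (ρ_m − ρ_c) r.
h = r (ρ_m − ρ_c) / ρ_c = 3.95 km × (3358 − 2752) / 2752 = 0.87 km.

0.87 km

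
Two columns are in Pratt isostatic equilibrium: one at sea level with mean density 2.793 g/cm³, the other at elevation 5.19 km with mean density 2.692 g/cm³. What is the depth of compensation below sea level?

138 km

ρ_ref D = ρ (D + h) → D (ρ_ref − ρ) = ρ h.
D = ρ h/(ρ_ref − ρ) = 2.692 × 5.19 km/(2.793 − 2.692) = 138 km.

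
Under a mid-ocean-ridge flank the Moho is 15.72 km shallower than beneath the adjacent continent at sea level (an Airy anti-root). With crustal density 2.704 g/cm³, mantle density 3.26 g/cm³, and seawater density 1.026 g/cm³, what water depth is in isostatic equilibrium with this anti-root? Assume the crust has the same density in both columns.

5.21 km

Replacing a thickness d of crust by seawater at the top must be balanced by replacing crust with mantle at the base: d (ρ_c − ρ_w) = a (ρ_m − ρ_c).
d = a (ρ_m − ρ_c)/(ρ_c − ρ_w) = 15.72 km × 0.556/1.678 = 5.21 km.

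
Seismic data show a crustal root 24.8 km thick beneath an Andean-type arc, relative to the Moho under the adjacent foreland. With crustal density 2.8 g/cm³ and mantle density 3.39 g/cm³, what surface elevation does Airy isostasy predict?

In Airy isostatic equilibrium: ρ_c h = (ρ_m − ρ_c) r.
h = r (ρ_m − ρ_c) / ρ_c = 24.8 km × (3.39 − 2.8) / 2.8 = 5.23 km.

5.23 km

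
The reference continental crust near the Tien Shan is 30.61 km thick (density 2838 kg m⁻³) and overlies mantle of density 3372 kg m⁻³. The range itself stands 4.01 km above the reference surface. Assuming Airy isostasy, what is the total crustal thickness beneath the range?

55.9 km

Root depth r = h ρ_c / (ρ_m − ρ_c) = 4.01 km × 2838 / 534 = 21.31 km.
Total thickness = T + h + r = 30.61 km + 4.01 km + 21.31 km = 55.9 km.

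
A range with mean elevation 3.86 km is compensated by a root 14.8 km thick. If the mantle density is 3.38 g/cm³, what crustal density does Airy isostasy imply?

2.68 g/cm³

ρ_c h = (ρ_m − ρ_c) r → ρ_c (h + r) = ρ_m r → ρ_c = ρ_m r / (h + r).
ρ_c = 3.38 × 14.8 km / (3.86 km + 14.8 km) = 2.68 g/cm³.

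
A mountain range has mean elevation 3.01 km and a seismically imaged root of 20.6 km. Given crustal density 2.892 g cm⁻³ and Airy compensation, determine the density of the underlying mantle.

3.31 g cm⁻³

Airy balance: ρ_c h = (ρ_m − ρ_c) r → ρ_m = ρ_c (1 + h/r).
ρ_m = 2.892 × (1 + 3.01 km/20.6 km) = 3.31 g cm⁻³.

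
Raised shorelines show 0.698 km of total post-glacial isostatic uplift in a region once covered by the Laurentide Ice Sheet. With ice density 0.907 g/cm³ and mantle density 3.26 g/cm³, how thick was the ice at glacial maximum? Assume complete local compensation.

2.51 km

u = t ρ_ice/ρ_m → t = u ρ_m/ρ_ice = 0.698 km × 3.26/0.907 = 2.51 km.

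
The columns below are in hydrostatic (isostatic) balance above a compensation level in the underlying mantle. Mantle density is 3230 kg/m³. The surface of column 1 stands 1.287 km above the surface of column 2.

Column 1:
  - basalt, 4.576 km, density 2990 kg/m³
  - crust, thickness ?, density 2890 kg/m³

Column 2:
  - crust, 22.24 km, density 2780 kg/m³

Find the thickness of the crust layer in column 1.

Take the compensation level at the base of the deeper column (depth z_c below the surface of column 1) and equate Σ ρ_i t_i down to z_c; mantle fills any gap and the z_c terms cancel.
Column 1: 4.576×2990 + x×2890 + (z_c − 4.576 − x)×3230
Column 2: 1.287×0 + 22.24×2780 + (z_c − 1.287 − 22.24)×3230
The z_c×3230 term appears on both sides and cancels. Collect the known terms of each column as K = Σ(ρt)_known − 3230 × (depth of known layers): K_1 = 13682.24 − 3230×4.576 = −1098.24; K_2 = 61827.2 − 3230×(1.287 + 22.24) = −14165.01.
Balance: K_1 − x×(3230 − 2890) = K_2, so x = (K_1 − K_2)/(3230 − 2890) = 13066.8/340 = 38.4 km.

38.4 km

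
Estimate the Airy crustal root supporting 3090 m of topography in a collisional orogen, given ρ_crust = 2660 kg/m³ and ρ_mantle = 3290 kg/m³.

13000 m

For local isostatic compensation: the weight of the topography is balanced by the buoyancy of the root, ρ_c h = (ρ_m − ρ_c) r.
r = h · ρ_c / (ρ_m − ρ_c) = 3090 m × 2660 / (3290 − 2660) = 13000 m.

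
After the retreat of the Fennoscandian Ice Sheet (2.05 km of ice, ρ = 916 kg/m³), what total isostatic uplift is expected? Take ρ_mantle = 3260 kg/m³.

0.576 km

Removing the load lets mantle flow back in; uplift u satisfies ρ_ice t = ρ_m u.
u = t ρ_ice/ρ_m = 2.05 km × 916/3260 = 0.576 km.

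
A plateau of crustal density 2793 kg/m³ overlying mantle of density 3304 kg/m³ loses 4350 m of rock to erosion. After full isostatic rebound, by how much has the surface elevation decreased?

Rebound u = e ρ_c/ρ_m = 4350 m × 2793/3304 = 3677 m.
Net surface drop = e − u = 4350 m − 3677 m = e (ρ_m − ρ_c)/ρ_m = 673 m.

673 m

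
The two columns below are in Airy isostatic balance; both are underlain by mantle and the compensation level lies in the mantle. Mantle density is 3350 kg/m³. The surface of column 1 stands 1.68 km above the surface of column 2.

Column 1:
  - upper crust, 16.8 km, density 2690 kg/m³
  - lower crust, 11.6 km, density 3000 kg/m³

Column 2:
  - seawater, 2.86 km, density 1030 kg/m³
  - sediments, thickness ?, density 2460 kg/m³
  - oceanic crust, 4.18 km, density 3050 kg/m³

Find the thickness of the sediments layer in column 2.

1.83 km

Take the compensation level at the base of the deeper column (depth z_c below the surface of column 1) and equate Σ ρ_i t_i down to z_c; mantle fills any gap and the z_c terms cancel.
Column 1: 16.8×2690 + 11.6×3000 + (z_c − 28.4)×3350
Column 2: 1.68×0 + 2.86×1030 + x×2460 + 4.18×3050 + (z_c − 1.68 − 7.04 − x)×3350
The z_c×3350 term appears on both sides and cancels. Collect the known terms of each column as K = Σ(ρt)_known − 3350 × (depth of known layers): K_1 = 79992 − 3350×28.4 = −15148; K_2 = 15694.8 − 3350×(1.68 + 7.04) = −13517.2.
Balance: K_1 = K_2 − x×(3350 − 2460), so x = (K_2 − K_1)/(3350 − 2460) = 1630.8/890 = 1.83 km.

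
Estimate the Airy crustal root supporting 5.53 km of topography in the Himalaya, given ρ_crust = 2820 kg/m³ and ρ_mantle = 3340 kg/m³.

In Airy isostatic equilibrium: the weight of the topography is balanced by the buoyancy of the root, ρ_c h = (ρ_m − ρ_c) r.
r = h · ρ_c / (ρ_m − ρ_c) = 5.53 km × 2820 / (3340 − 2820) = 30 km.

30 km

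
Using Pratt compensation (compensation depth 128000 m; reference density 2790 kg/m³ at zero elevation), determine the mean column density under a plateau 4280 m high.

Pratt balance: ρ_ref D = ρ (D + h).
ρ = ρ_ref D/(D + h) = 2790 × 128000 m/(128000 m + 4280 m) = 2700 kg/m³.

2700 kg/m³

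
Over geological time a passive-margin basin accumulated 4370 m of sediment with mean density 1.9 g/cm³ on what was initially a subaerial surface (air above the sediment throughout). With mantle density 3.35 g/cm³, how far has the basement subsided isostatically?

2480 m

Subaerial load: s = t ρ_sed / ρ_m = 4370 m × 1.9/3.35 = 2480 m.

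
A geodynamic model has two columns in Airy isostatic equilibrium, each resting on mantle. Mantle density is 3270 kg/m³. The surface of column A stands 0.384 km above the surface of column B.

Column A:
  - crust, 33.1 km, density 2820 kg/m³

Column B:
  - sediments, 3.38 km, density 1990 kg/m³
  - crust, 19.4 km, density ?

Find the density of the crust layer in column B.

Take the compensation level at the base of the deeper column (depth z_c below the surface of column A) and equate Σ ρ_i t_i down to z_c; mantle fills any gap and the z_c terms cancel.
Column A: 33.1×2820 + (z_c − 33.1)×3270
Column B: 0.384×0 + 3.38×1990 + 19.4×ρ + (z_c − 0.384 − 22.78)×3270
The z_c×3270 term appears on both sides and cancels. Collect the known terms of each column as K = Σ(ρt)_known − 3270 × (depth of known layers): K_A = 93342 − 3270×33.1 = −14895; K_B = 6726.2 − 3270×(0.384 + 22.78) = −69020.08.
Balance: K_A = K_B + 19.4×ρ, so ρ = (K_A − K_B)/19.4 = 54125.1/19.4 = 2790 kg/m³.

2790 kg/m³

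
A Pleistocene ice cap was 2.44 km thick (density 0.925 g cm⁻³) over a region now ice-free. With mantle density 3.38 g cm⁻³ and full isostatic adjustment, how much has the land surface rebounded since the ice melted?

Removing the load lets mantle flow back in; uplift u satisfies ρ_ice t = ρ_m u.
u = t ρ_ice/ρ_m = 2.44 km × 0.925/3.38 = 0.668 km.

0.668 km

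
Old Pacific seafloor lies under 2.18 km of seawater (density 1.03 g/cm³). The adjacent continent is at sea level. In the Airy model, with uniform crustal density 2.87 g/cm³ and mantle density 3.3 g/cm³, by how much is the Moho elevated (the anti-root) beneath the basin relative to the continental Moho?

9.33 km

By Archimedes' principle applied to the lithosphere: replacing crust with seawater at the top is compensated by replacing crust with mantle at the base: d (ρ_c − ρ_w) = a (ρ_m − ρ_c).
a = d (ρ_c − ρ_w)/(ρ_m − ρ_c) = 2.18 km × 1.84/0.43 = 9.33 km.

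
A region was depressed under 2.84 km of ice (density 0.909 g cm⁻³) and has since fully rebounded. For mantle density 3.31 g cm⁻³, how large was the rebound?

0.78 km

Removing the load lets mantle flow back in; uplift u satisfies ρ_ice t = ρ_m u.
u = t ρ_ice/ρ_m = 2.84 km × 0.909/3.31 = 0.78 km.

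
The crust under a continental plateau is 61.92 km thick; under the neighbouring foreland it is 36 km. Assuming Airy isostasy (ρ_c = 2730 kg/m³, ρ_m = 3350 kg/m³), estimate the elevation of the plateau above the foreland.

4.8 km

Excess crust Δ = 61.92 km − 36 km = 25.92 km, split between elevation h and root r with h + r = Δ.
Airy balance ρ_c h = (ρ_m − ρ_c) r gives r = h ρ_c/(ρ_m − ρ_c), so h (1 + ρ_c/(ρ_m − ρ_c)) = Δ, i.e. h = Δ (ρ_m − ρ_c)/ρ_m.
h = 25.92 km × 620/3350 = 4.8 km.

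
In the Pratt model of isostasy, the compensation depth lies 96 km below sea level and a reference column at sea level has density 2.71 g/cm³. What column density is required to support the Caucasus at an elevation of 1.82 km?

Pratt balance: ρ_ref D = ρ (D + h).
ρ = ρ_ref D/(D + h) = 2.71 × 96 km/(96 km + 1.82 km) = 2.66 g/cm³.

2.66 g/cm³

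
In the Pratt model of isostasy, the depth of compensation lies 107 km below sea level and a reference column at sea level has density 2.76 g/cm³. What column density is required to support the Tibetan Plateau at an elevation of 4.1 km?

Pratt balance: ρ_ref D = ρ (D + h).
ρ = ρ_ref D/(D + h) = 2.76 × 107 km/(107 km + 4.1 km) = 2.66 g/cm³.

2.66 g/cm³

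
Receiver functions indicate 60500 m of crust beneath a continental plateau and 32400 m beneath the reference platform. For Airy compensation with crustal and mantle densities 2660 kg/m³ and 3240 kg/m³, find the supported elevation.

Excess crust Δ = 60500 m − 32400 m = 28100 m, split between elevation h and root r with h + r = Δ.
Airy balance ρ_c h = (ρ_m − ρ_c) r gives r = h ρ_c/(ρ_m − ρ_c), so h (1 + ρ_c/(ρ_m − ρ_c)) = Δ, i.e. h = Δ (ρ_m − ρ_c)/ρ_m.
h = 28100 m × 580/3240 = 5030 m.

5030 m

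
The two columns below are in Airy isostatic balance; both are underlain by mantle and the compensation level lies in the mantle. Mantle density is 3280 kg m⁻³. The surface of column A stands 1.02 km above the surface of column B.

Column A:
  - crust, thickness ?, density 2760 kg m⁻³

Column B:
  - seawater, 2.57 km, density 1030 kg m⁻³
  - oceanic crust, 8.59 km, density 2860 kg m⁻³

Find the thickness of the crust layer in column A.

Take the compensation level at the base of the deeper column (depth z_c below the surface of column A) and equate Σ ρ_i t_i down to z_c; mantle fills any gap and the z_c terms cancel.
Column A: x×2760 + (z_c − 0 − x)×3280
Column B: 1.02×0 + 2.57×1030 + 8.59×2860 + (z_c − 1.02 − 11.16)×3280
The z_c×3280 term appears on both sides and cancels. Collect the known terms of each column as K = Σ(ρt)_known − 3280 × (depth of known layers): K_A = 0 − 3280×0 = 0; K_B = 27214.5 − 3280×(1.02 + 11.16) = −12735.9.
Balance: K_A − x×(3280 − 2760) = K_B, so x = (K_A − K_B)/(3280 − 2760) = 12735.9/520 = 24.5 km.

24.5 km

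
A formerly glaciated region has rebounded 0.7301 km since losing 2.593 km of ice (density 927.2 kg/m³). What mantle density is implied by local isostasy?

3290 kg/m³

ρ_m = ρ_ice t / u = 927.2 × 2.593 km/0.7301 km = 3290 kg/m³.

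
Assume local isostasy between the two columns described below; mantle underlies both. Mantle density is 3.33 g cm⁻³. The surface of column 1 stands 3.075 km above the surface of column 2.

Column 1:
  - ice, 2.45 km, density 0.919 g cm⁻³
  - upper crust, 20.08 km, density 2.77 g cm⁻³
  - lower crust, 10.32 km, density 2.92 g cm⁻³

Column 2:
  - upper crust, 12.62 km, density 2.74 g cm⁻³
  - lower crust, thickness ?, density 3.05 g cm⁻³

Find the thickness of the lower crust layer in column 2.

13.2 km

Take the compensation level at the base of the deeper column (depth z_c below the surface of column 1) and equate Σ ρ_i t_i down to z_c; mantle fills any gap and the z_c terms cancel.
Column 1: 2.45×0.919 + 20.08×2.77 + 10.32×2.92 + (z_c − 32.85)×3.33
Column 2: 3.075×0 + 12.62×2.74 + x×3.05 + (z_c − 3.075 − 12.62 − x)×3.33
The z_c×3.33 term appears on both sides and cancels. Collect the known terms of each column as K = Σ(ρt)_known − 3.33 × (depth of known layers): K_1 = 88.00755 − 3.33×32.85 = −21.38295; K_2 = 34.5788 − 3.33×(3.075 + 12.62) = −17.68555.
Balance: K_1 = K_2 − x×(3.33 − 3.05), so x = (K_2 − K_1)/(3.33 − 3.05) = 3.6974/0.28 = 13.2 km.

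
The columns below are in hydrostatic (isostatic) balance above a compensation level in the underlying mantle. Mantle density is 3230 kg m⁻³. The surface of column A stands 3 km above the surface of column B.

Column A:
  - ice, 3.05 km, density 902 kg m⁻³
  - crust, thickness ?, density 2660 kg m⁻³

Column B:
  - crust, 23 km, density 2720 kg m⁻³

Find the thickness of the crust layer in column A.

25.1 km

Take the compensation level at the base of the deeper column (depth z_c below the surface of column A) and equate Σ ρ_i t_i down to z_c; mantle fills any gap and the z_c terms cancel.
Column A: 3.05×902 + x×2660 + (z_c − 3.05 − x)×3230
Column B: 3×0 + 23×2720 + (z_c − 3 − 23)×3230
The z_c×3230 term appears on both sides and cancels. Collect the known terms of each column as K = Σ(ρt)_known − 3230 × (depth of known layers): K_A = 2751.1 − 3230×3.05 = −7100.4; K_B = 62560 − 3230×(3 + 23) = −21420.
Balance: K_A − x×(3230 − 2660) = K_B, so x = (K_A − K_B)/(3230 − 2660) = 14319.6/570 = 25.1 km.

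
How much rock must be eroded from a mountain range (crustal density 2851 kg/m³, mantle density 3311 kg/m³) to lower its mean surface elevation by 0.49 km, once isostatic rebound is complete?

Net drop Δ = e − u = e − e ρ_c/ρ_m = e (ρ_m − ρ_c)/ρ_m.
e = Δ ρ_m/(ρ_m − ρ_c) = 0.49 km × 3311/460 = 3.53 km.

3.53 km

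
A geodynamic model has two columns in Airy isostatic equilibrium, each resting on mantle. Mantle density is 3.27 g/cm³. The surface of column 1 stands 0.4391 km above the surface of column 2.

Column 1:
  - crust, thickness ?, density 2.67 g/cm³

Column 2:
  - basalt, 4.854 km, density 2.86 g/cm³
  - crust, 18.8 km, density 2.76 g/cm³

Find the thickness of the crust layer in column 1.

21.7 km

Take the compensation level at the base of the deeper column (depth z_c below the surface of column 1) and equate Σ ρ_i t_i down to z_c; mantle fills any gap and the z_c terms cancel.
Column 1: x×2.67 + (z_c − 0 − x)×3.27
Column 2: 0.4391×0 + 4.854×2.86 + 18.8×2.76 + (z_c − 0.4391 − 23.654)×3.27
The z_c×3.27 term appears on both sides and cancels. Collect the known terms of each column as K = Σ(ρt)_known − 3.27 × (depth of known layers): K_1 = 0 − 3.27×0 = 0; K_2 = 65.77044 − 3.27×(0.4391 + 23.654) = −13.013997.
Balance: K_1 − x×(3.27 − 2.67) = K_2, so x = (K_1 − K_2)/(3.27 − 2.67) = 13.014/0.6 = 21.7 km.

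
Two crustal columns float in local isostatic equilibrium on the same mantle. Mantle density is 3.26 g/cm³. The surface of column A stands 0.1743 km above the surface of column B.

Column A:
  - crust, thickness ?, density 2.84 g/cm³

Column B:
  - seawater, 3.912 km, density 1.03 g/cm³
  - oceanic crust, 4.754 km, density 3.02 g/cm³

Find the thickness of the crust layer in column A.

24.8 km

Take the compensation level at the base of the deeper column (depth z_c below the surface of column A) and equate Σ ρ_i t_i down to z_c; mantle fills any gap and the z_c terms cancel.
Column A: x×2.84 + (z_c − 0 − x)×3.26
Column B: 0.1743×0 + 3.912×1.03 + 4.754×3.02 + (z_c − 0.1743 − 8.666)×3.26
The z_c×3.26 term appears on both sides and cancels. Collect the known terms of each column as K = Σ(ρt)_known − 3.26 × (depth of known layers): K_A = 0 − 3.26×0 = 0; K_B = 18.38644 − 3.26×(0.1743 + 8.666) = −10.432938.
Balance: K_A − x×(3.26 − 2.84) = K_B, so x = (K_A − K_B)/(3.26 − 2.84) = 10.4329/0.42 = 24.8 km.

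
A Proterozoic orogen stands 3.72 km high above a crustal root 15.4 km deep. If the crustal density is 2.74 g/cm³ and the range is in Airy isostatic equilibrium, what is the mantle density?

3.4 g/cm³

Airy balance: ρ_c h = (ρ_m − ρ_c) r → ρ_m = ρ_c (1 + h/r).
ρ_m = 2.74 × (1 + 3.72 km/15.4 km) = 3.4 g/cm³.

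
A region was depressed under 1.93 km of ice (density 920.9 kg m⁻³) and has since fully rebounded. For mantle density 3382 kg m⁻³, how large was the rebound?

0.526 km

Removing the load lets mantle flow back in; uplift u satisfies ρ_ice t = ρ_m u.
u = t ρ_ice/ρ_m = 1.93 km × 920.9/3382 = 0.526 km.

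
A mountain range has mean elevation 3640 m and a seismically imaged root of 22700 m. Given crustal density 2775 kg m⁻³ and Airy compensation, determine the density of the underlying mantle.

3220 kg m⁻³

Airy balance: ρ_c h = (ρ_m − ρ_c) r → ρ_m = ρ_c (1 + h/r).
ρ_m = 2775 × (1 + 3640 m/22700 m) = 3220 kg m⁻³.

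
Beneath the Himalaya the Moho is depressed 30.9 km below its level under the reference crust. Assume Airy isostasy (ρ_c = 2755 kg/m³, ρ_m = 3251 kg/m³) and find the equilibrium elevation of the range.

5.56 km

Equating mass per unit area of the two columns: ρ_c h = (ρ_m − ρ_c) r.
h = r (ρ_m − ρ_c) / ρ_c = 30.9 km × (3251 − 2755) / 2755 = 5.56 km.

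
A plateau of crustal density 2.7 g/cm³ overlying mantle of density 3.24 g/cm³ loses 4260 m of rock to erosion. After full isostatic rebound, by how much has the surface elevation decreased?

Rebound u = e ρ_c/ρ_m = 4260 m × 2.7/3.24 = 3550 m.
Net surface drop = e − u = 4260 m − 3550 m = e (ρ_m − ρ_c)/ρ_m = 710 m.

710 m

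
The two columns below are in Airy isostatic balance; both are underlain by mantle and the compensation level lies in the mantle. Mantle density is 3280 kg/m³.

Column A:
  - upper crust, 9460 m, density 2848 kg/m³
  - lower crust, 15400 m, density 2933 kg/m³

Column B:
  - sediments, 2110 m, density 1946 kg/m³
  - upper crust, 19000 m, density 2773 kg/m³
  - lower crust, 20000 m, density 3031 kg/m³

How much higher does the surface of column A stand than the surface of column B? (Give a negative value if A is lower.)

For any compensation level in the mantle, the mantle terms cancel and isostasy reduces to e = (Σt_A − Σt_B) − (Σ(ρt)_A − Σ(ρt)_B) / ρ_m.
Σt_A = 24860 m; Σt_B = 41110 m; Σ(ρt)_A = 72110280; Σ(ρt)_B = 117413060 (in m·kg/m³).
e = (24860 − 41110) − (72110280 − 117413060) / 3280 = −2440 m.

−2440 m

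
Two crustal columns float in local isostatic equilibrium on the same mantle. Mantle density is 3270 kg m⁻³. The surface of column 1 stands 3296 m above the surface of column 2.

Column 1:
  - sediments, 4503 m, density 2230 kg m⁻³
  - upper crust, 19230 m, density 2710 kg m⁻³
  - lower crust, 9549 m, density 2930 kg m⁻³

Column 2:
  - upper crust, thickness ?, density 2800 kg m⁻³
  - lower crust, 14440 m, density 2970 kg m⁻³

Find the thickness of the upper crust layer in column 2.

7640 m

Take the compensation level at the base of the deeper column (depth z_c below the surface of column 1) and equate Σ ρ_i t_i down to z_c; mantle fills any gap and the z_c terms cancel.
Column 1: 4503×2230 + 19230×2710 + 9549×2930 + (z_c − 33282)×3270
Column 2: 3296×0 + x×2800 + 14440×2970 + (z_c − 3296 − 14440 − x)×3270
The z_c×3270 term appears on both sides and cancels. Collect the known terms of each column as K = Σ(ρt)_known − 3270 × (depth of known layers): K_1 = 90133560 − 3270×33282 = −18698580; K_2 = 42886800 − 3270×(3296 + 14440) = −15109920.
Balance: K_1 = K_2 − x×(3270 − 2800), so x = (K_2 − K_1)/(3270 − 2800) = 3588660/470 = 7640 m.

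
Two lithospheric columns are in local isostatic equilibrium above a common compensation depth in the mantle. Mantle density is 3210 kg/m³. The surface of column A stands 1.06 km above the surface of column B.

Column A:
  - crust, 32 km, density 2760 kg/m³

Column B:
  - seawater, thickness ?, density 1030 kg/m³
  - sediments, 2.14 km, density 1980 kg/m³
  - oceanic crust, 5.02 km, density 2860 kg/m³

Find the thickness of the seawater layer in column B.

3.03 km

Take the compensation level at the base of the deeper column (depth z_c below the surface of column A) and equate Σ ρ_i t_i down to z_c; mantle fills any gap and the z_c terms cancel.
Column A: 32×2760 + (z_c − 32)×3210
Column B: 1.06×0 + x×1030 + 2.14×1980 + 5.02×2860 + (z_c − 1.06 − 7.16 − x)×3210
The z_c×3210 term appears on both sides and cancels. Collect the known terms of each column as K = Σ(ρt)_known − 3210 × (depth of known layers): K_A = 88320 − 3210×32 = −14400; K_B = 18594.4 − 3210×(1.06 + 7.16) = −7791.8.
Balance: K_A = K_B − x×(3210 − 1030), so x = (K_B − K_A)/(3210 − 1030) = 6608.2/2180 = 3.03 km.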